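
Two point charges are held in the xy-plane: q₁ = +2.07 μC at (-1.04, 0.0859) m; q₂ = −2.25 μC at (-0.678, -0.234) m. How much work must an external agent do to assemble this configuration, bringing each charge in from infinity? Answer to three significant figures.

The assembly work is the sum of pairwise potential energies, U = Σ_{i<j} kqᵢqⱼ/rᵢⱼ.
Pair separations: r₁₂ = 0.483 m.
U = (-0.0867) = -0.0867 J.

-0.0867 J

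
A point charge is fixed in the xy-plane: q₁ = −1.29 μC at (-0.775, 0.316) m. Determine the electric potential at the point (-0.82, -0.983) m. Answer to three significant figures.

-8920 V

Electric potential is a scalar, so the contributions from each charge add algebraically: V = Σ kqᵢ/rᵢ.
Distances from the field point to each charge: r₁ = 1.30 m.
V = k[(-1.29×10⁻⁶)/(1.30)] = -8920 V.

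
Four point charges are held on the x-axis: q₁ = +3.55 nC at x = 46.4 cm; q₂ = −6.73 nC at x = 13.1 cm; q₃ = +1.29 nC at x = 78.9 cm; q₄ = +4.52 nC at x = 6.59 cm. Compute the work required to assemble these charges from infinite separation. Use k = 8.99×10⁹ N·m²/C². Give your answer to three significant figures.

-4.40×10⁻⁶ J

The work to assemble the configuration equals its total potential energy, U = Σ kqᵢqⱼ/rᵢⱼ over all pairs.
Pair separations: r₁₂ = 0.333 m, r₁₃ = 0.325 m, r₁₄ = 0.398 m, r₂₃ = 0.658 m, r₂₄ = 0.0651 m, r₃₄ = 0.723 m.
Summing all 6 pair terms gives U = -4.40×10⁻⁶ J.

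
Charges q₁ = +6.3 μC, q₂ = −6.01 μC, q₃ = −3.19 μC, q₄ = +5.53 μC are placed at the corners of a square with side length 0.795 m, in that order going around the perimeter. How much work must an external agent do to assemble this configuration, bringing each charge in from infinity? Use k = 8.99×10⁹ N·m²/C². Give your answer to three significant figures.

The work to assemble the configuration equals its total potential energy, U = Σ kqᵢqⱼ/rᵢⱼ over all pairs.
The four side pairs have separation 0.795 m and the two diagonal pairs 1.12 m.
Summing all 6 pair terms gives U = -0.443 J.

-0.443 J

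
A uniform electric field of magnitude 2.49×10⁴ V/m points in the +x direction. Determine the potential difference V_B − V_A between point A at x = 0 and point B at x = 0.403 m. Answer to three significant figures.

-1.00×10⁴ V

In a uniform field, potential decreases in the direction of E: V_B − V_A = −E·Δx.
V_B − V_A = −(2.49×10⁴ V/m)(0.403 m) = -1.00×10⁴ V.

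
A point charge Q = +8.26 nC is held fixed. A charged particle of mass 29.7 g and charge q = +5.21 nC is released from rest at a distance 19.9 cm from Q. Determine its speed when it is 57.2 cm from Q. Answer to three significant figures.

9.24×10⁻³ m/s

Only the electrostatic force acts, so mechanical energy is conserved: ½mv² = U₁ − U₂ = kQq(1/r₁ − 1/r₂).
U₁ − U₂ = (8.99×10⁹ N·m²/C²)(8.26×10⁻⁹ C)(5.21×10⁻⁹ C)(1/0.199 − 1/0.572) = 1.27×10⁻⁶ J.
v = √(2·1.27×10⁻⁶/0.0297) = 9.24×10⁻³ m/s.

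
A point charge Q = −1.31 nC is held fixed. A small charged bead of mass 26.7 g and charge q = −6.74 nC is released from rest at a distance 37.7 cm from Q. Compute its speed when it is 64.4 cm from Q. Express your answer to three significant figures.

2.56×10⁻³ m/s

Only the electrostatic force acts, so mechanical energy is conserved: ½mv² = U₁ − U₂ = kQq(1/r₁ − 1/r₂).
U₁ − U₂ = (8.99×10⁹ N·m²/C²)(-1.31×10⁻⁹ C)(-6.74×10⁻⁹ C)(1/0.377 − 1/0.644) = 8.73×10⁻⁸ J.
v = √(2·8.73×10⁻⁸/0.0267) = 2.56×10⁻³ m/s.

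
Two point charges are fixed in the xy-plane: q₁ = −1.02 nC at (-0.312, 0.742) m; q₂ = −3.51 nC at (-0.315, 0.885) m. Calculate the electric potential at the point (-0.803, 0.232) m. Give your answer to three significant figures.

-51.7 V

The total potential is the scalar sum of each charge's contribution, V = Σ kqᵢ/rᵢ.
Distances from the field point to each charge: r₁ = 0.708 m, r₂ = 0.815 m.
V = k[(-1.02×10⁻⁹)/(0.708) + (-3.51×10⁻⁹)/(0.815)] = -51.7 V.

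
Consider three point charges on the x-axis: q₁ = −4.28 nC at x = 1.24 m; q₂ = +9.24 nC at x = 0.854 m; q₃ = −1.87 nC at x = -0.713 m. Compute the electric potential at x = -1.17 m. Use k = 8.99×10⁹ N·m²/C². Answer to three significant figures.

Electric potential is a scalar, so the contributions from each charge add algebraically: V = Σ kqᵢ/rᵢ.
Distances from the field point to each charge: r₁ = 2.41 m, r₂ = 2.02 m, r₃ = 0.457 m.
V = k[(-4.28×10⁻⁹)/(2.41) + (9.24×10⁻⁹)/(2.02) + (-1.87×10⁻⁹)/(0.457)] = -11.7 V.

-11.7 V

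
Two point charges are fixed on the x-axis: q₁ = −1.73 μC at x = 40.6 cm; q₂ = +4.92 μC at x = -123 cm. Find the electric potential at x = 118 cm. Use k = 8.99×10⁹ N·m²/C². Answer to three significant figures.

Electric potential is a scalar, so the contributions from each charge add algebraically: V = Σ kqᵢ/rᵢ.
Distances from the field point to each charge: r₁ = 0.774 m, r₂ = 2.41 m.
V = k[(-1.73×10⁻⁶)/(0.774) + (4.92×10⁻⁶)/(2.41)] = -1740 V.

-1740 V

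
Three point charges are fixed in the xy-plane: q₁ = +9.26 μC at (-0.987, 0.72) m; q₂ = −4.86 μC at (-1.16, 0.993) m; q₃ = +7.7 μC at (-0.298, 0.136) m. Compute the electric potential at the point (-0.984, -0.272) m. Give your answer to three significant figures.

1.36×10⁵ V

The total potential is the scalar sum of each charge's contribution, V = Σ kqᵢ/rᵢ.
Distances from the field point to each charge: r₁ = 0.992 m, r₂ = 1.28 m, r₃ = 0.798 m.
V = k[(9.26×10⁻⁶)/(0.992) + (-4.86×10⁻⁶)/(1.28) + (7.70×10⁻⁶)/(0.798)] = 1.36×10⁵ V.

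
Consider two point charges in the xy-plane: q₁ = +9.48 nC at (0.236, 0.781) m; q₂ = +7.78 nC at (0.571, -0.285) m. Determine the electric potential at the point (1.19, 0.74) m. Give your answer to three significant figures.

148 V

Electric potential is a scalar, so the contributions from each charge add algebraically: V = Σ kqᵢ/rᵢ.
Distances from the field point to each charge: r₁ = 0.955 m, r₂ = 1.20 m.
V = k[(9.48×10⁻⁹)/(0.955) + (7.78×10⁻⁹)/(1.20)] = 148 V.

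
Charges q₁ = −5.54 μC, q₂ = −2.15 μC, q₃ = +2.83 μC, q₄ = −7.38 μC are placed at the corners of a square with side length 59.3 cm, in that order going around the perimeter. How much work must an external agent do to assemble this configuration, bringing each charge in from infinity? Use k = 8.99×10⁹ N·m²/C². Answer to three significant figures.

0.394 J

The assembly work is the sum of pairwise potential energies, U = Σ_{i<j} kqᵢqⱼ/rᵢⱼ.
The four side pairs have separation 0.593 m and the two diagonal pairs 0.839 m.
Summing all 6 pair terms gives U = 0.394 J.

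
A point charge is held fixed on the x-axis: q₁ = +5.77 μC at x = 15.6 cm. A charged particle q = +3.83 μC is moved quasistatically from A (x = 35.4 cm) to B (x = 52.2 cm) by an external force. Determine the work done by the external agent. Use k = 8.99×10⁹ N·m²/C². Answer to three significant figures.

For quasistatic motion the external work equals the change in potential energy: W_ext = qΔV = q(V_B − V_A).
At A: distance to the source charge is 0.198 m; V_A = kq₁/r = 2.62×10⁵ V.
At B: distance to the source charge is 0.366 m; V_B = kq₁/r = 1.42×10⁵ V.
ΔV = V_B − V_A = -1.20×10⁵ V.
W_ext = qΔV = (3.83×10⁻⁶ C)(-1.20×10⁵ V) = -0.461 J.

-0.461 J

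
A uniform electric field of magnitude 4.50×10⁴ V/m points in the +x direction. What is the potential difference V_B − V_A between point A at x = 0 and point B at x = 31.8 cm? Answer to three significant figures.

In a uniform field, potential decreases in the direction of E: V_B − V_A = −E·Δx.
V_B − V_A = −(4.50×10⁴ V/m)(0.318 m) = -1.43×10⁴ V.

-1.43×10⁴ V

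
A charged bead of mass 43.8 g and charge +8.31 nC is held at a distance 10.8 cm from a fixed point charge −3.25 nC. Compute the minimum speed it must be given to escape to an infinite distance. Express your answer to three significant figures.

To just escape, total mechanical energy must reach zero at infinity: ½mv²_min + U = 0, so ½mv²_min = −U = |kQq|/r.
|U| = |kQq|/r = (8.99×10⁹ N·m²/C²)(3.25×10⁻⁹)(8.31×10⁻⁹)/(0.108) = 2.25×10⁻⁶ J.
v_min = √(2|U|/m) = √(2·2.25×10⁻⁶/0.0438) = 0.0101 m/s.

0.0101 m/s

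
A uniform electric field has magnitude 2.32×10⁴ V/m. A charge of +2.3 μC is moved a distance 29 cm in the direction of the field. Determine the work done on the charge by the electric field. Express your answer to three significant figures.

0.0155 J

The potential change for a displacement 29 cm in the direction of the field is ΔV = −Ed = -6730 V.
W_field = −qΔV = 0.0155 J.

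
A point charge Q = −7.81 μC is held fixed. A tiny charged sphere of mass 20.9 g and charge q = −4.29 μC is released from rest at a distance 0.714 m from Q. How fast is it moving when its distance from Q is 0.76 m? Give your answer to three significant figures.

1.56 m/s

Only the electrostatic force acts, so mechanical energy is conserved: ½mv² = U₁ − U₂ = kQq(1/r₁ − 1/r₂).
U₁ − U₂ = (8.99×10⁹ N·m²/C²)(-7.81×10⁻⁶ C)(-4.29×10⁻⁶ C)(1/0.714 − 1/0.760) = 0.0255 J.
v = √(2·0.0255/0.0209) = 1.56 m/s.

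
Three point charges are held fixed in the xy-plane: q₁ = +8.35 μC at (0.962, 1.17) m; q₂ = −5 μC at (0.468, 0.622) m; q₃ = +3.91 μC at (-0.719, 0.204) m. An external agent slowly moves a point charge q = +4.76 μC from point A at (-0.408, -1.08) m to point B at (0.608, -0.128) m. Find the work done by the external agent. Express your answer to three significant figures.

-0.0431 J

For quasistatic motion the external work equals the change in potential energy: W_ext = qΔV = q(V_B − V_A).
At A: distances to the source charges are 2.63 m, 1.91 m, 1.32 m; V_A = Σ kqᵢ/rᵢ = 3.16×10⁴ V.
At B: distances to the source charges are 1.35 m, 0.763 m, 1.37 m; V_B = Σ kqᵢ/rᵢ = 2.26×10⁴ V.
ΔV = V_B − V_A = -9040 V.
W_ext = qΔV = (4.76×10⁻⁶ C)(-9040 V) = -0.0431 J.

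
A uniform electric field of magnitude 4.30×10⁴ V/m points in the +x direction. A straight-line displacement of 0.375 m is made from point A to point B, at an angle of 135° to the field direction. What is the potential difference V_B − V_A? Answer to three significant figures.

1.14×10⁴ V

Only the component of displacement along E changes the potential: ΔV = −E·d·cosθ.
ΔV = −(4.30×10⁴ V/m)(0.375 m)cos135° = 1.14×10⁴ V.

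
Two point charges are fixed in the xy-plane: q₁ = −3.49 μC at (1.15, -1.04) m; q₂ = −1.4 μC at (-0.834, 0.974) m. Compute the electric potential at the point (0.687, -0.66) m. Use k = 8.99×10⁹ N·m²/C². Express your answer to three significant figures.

Electric potential is a scalar, so the contributions from each charge add algebraically: V = Σ kqᵢ/rᵢ.
Distances from the field point to each charge: r₁ = 0.599 m, r₂ = 2.23 m.
V = k[(-3.49×10⁻⁶)/(0.599) + (-1.40×10⁻⁶)/(2.23)] = -5.80×10⁴ V.

-5.80×10⁴ V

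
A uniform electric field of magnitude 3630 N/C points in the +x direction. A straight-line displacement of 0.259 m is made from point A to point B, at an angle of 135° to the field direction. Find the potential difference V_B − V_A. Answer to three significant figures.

Only the component of displacement along E changes the potential: ΔV = −E·d·cosθ.
ΔV = −(3630 V/m)(0.259 m)cos135° = 665 V.

665 V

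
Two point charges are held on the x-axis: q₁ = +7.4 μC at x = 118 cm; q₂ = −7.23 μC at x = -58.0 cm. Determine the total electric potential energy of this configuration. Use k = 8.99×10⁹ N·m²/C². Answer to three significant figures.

-0.273 J

The assembly work is the sum of pairwise potential energies, U = Σ_{i<j} kqᵢqⱼ/rᵢⱼ.
Pair separations: r₁₂ = 1.76 m.
U = (-0.273) = -0.273 J.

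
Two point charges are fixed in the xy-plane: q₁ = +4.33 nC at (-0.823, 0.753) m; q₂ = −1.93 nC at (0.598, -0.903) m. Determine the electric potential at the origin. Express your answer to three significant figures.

18.9 V

Electric potential is a scalar, so the contributions from each charge add algebraically: V = Σ kqᵢ/rᵢ.
Distances from the field point to each charge: r₁ = 1.12 m, r₂ = 1.08 m.
V = k[(4.33×10⁻⁹)/(1.12) + (-1.93×10⁻⁹)/(1.08)] = 18.9 V.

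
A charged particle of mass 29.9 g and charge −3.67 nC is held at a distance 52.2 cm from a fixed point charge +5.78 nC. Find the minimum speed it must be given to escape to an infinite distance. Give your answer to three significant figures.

To just escape, total mechanical energy must reach zero at infinity: ½mv²_min + U = 0, so ½mv²_min = −U = |kQq|/r.
|U| = |kQq|/r = (8.99×10⁹ N·m²/C²)(5.78×10⁻⁹)(3.67×10⁻⁹)/(0.522) = 3.65×10⁻⁷ J.
v_min = √(2|U|/m) = √(2·3.65×10⁻⁷/0.0299) = 4.94×10⁻³ m/s.

4.94×10⁻³ m/s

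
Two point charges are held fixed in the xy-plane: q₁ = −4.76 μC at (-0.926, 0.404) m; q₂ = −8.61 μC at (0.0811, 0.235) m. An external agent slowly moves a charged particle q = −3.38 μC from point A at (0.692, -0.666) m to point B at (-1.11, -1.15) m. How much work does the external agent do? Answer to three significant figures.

-0.0793 J

For quasistatic motion the external work equals the change in potential energy: W_ext = qΔV = q(V_B − V_A).
At A: distances to the source charges are 1.94 m, 1.09 m; V_A = Σ kqᵢ/rᵢ = -9.32×10⁴ V.
At B: distances to the source charges are 1.56 m, 1.83 m; V_B = Σ kqᵢ/rᵢ = -6.97×10⁴ V.
ΔV = V_B − V_A = 2.34×10⁴ V.
W_ext = qΔV = (-3.38×10⁻⁶ C)(2.34×10⁴ V) = -0.0793 J.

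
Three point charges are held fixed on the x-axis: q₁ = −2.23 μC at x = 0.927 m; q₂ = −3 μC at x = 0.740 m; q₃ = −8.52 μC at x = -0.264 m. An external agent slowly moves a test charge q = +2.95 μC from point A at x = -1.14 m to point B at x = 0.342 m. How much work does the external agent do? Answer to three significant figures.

-0.345 J

For quasistatic motion the external work equals the change in potential energy: W_ext = qΔV = q(V_B − V_A).
At A: distances to the source charges are 2.07 m, 1.88 m, 0.876 m; V_A = Σ kqᵢ/rᵢ = -1.11×10⁵ V.
At B: distances to the source charges are 0.585 m, 0.398 m, 0.606 m; V_B = Σ kqᵢ/rᵢ = -2.28×10⁵ V.
ΔV = V_B − V_A = -1.17×10⁵ V.
W_ext = qΔV = (2.95×10⁻⁶ C)(-1.17×10⁵ V) = -0.345 J.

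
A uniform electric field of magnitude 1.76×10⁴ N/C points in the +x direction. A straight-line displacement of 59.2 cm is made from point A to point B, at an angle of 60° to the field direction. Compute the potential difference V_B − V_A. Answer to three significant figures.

-5210 V

Only the component of displacement along E changes the potential: ΔV = −E·d·cosθ.
ΔV = −(1.76×10⁴ V/m)(0.592 m)cos60° = -5210 V.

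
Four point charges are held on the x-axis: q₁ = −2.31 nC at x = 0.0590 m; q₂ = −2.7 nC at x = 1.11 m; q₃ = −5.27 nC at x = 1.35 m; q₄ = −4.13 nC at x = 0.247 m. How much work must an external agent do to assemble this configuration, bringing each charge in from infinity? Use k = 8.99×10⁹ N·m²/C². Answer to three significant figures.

The work to assemble the configuration equals its total potential energy, U = Σ kqᵢqⱼ/rᵢⱼ over all pairs.
Pair separations: r₁₂ = 1.05 m, r₁₃ = 1.29 m, r₁₄ = 0.188 m, r₂₃ = 0.240 m, r₂₄ = 0.863 m, r₃₄ = 1.10 m.
Summing all 6 pair terms gives U = 1.42×10⁻⁶ J.

1.42×10⁻⁶ J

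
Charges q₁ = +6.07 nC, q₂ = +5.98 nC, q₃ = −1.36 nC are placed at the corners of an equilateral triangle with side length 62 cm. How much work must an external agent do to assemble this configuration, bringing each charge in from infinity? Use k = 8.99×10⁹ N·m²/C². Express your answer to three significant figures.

The assembly work is the sum of pairwise potential energies, U = Σ_{i<j} kqᵢqⱼ/rᵢⱼ.
All three pair separations equal the side length, 0.620 m.
U = (5.26×10⁻⁷) + (-1.20×10⁻⁷) + (-1.18×10⁻⁷) = 2.89×10⁻⁷ J.

2.89×10⁻⁷ J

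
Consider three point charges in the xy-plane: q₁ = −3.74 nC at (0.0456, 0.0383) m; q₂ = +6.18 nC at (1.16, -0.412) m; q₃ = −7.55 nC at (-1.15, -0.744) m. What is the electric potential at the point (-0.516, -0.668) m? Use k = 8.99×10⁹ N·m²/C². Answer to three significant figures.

-111 V

The total potential is the scalar sum of each charge's contribution, V = Σ kqᵢ/rᵢ.
Distances from the field point to each charge: r₁ = 0.902 m, r₂ = 1.70 m, r₃ = 0.639 m.
V = k[(-3.74×10⁻⁹)/(0.902) + (6.18×10⁻⁹)/(1.70) + (-7.55×10⁻⁹)/(0.639)] = -111 V.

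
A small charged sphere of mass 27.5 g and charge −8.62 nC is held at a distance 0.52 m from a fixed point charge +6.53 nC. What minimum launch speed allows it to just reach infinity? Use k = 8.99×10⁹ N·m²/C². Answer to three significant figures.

8.41×10⁻³ m/s

To just escape, total mechanical energy must reach zero at infinity: ½mv²_min + U = 0, so ½mv²_min = −U = |kQq|/r.
|U| = |kQq|/r = (8.99×10⁹ N·m²/C²)(6.53×10⁻⁹)(8.62×10⁻⁹)/(0.520) = 9.73×10⁻⁷ J.
v_min = √(2|U|/m) = √(2·9.73×10⁻⁷/0.0275) = 8.41×10⁻³ m/s.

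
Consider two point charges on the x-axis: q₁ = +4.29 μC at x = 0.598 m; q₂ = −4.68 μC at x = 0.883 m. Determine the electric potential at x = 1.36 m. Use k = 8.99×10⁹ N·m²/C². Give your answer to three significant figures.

-3.76×10⁴ V

Electric potential is a scalar, so the contributions from each charge add algebraically: V = Σ kqᵢ/rᵢ.
Distances from the field point to each charge: r₁ = 0.762 m, r₂ = 0.477 m.
V = k[(4.29×10⁻⁶)/(0.762) + (-4.68×10⁻⁶)/(0.477)] = -3.76×10⁴ V.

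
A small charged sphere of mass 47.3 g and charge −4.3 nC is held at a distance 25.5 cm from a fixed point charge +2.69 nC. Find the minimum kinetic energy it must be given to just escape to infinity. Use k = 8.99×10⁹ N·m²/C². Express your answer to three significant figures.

To just escape, total mechanical energy must reach zero at infinity: ½mv²_min + U = 0, so ½mv²_min = −U = |kQq|/r.
|U| = |kQq|/r = (8.99×10⁹ N·m²/C²)(2.69×10⁻⁹)(4.30×10⁻⁹)/(0.255) = 4.08×10⁻⁷ J.

4.08×10⁻⁷ J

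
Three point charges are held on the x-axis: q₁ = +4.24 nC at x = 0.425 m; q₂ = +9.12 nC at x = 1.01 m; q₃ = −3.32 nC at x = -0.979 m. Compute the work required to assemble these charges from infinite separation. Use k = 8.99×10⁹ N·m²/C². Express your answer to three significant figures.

3.67×10⁻⁷ J

The work to assemble the configuration equals its total potential energy, U = Σ kqᵢqⱼ/rᵢⱼ over all pairs.
Pair separations: r₁₂ = 0.585 m, r₁₃ = 1.40 m, r₂₃ = 1.99 m.
U = (5.94×10⁻⁷) + (-9.01×10⁻⁸) + (-1.37×10⁻⁷) = 3.67×10⁻⁷ J.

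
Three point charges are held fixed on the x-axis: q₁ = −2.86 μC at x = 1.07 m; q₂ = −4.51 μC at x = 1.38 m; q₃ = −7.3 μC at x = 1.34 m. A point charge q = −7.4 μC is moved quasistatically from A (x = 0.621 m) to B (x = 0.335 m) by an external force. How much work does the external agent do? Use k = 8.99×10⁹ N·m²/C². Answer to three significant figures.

For quasistatic motion the external work equals the change in potential energy: W_ext = qΔV = q(V_B − V_A).
At A: distances to the source charges are 0.449 m, 0.759 m, 0.719 m; V_A = Σ kqᵢ/rᵢ = -2.02×10⁵ V.
At B: distances to the source charges are 0.735 m, 1.04 m, 1.01 m; V_B = Σ kqᵢ/rᵢ = -1.39×10⁵ V.
ΔV = V_B − V_A = 6.29×10⁴ V.
W_ext = qΔV = (-7.40×10⁻⁶ C)(6.29×10⁴ V) = -0.465 J.

-0.465 J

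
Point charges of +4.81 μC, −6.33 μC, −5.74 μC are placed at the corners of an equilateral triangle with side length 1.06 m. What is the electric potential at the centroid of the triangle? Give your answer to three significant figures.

-1.07×10⁵ V

The total potential is the scalar sum of each charge's contribution, V = Σ kqᵢ/rᵢ.
The distance from each vertex to the centroid is a/√3 = 0.612 m.
V = k[(4.81×10⁻⁶)/(0.612) + (-6.33×10⁻⁶)/(0.612) + (-5.74×10⁻⁶)/(0.612)] = -1.07×10⁵ V.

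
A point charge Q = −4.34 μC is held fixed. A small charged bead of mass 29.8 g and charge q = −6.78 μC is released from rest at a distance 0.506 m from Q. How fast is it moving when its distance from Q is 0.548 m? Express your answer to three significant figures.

Only the electrostatic force acts, so mechanical energy is conserved: ½mv² = U₁ − U₂ = kQq(1/r₁ − 1/r₂).
U₁ − U₂ = (8.99×10⁹ N·m²/C²)(-4.34×10⁻⁶ C)(-6.78×10⁻⁶ C)(1/0.506 − 1/0.548) = 0.0401 J.
v = √(2·0.0401/0.0298) = 1.64 m/s.

1.64 m/s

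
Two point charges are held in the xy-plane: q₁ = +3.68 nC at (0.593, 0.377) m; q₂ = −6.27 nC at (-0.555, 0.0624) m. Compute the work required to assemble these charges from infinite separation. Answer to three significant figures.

-1.74×10⁻⁷ J

The work to assemble the configuration equals its total potential energy, U = Σ kqᵢqⱼ/rᵢⱼ over all pairs.
Pair separations: r₁₂ = 1.19 m.
U = (-1.74×10⁻⁷) = -1.74×10⁻⁷ J.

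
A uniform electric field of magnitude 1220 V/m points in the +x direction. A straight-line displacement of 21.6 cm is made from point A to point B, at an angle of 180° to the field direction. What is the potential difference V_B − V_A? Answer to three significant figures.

264 V

Only the component of displacement along E changes the potential: ΔV = −E·d·cosθ.
ΔV = −(1220 V/m)(0.216 m)cos180° = 264 V.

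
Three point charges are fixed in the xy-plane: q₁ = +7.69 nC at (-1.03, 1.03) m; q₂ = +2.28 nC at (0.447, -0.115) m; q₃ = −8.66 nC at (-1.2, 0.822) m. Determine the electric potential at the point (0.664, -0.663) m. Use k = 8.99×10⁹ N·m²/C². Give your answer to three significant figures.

The total potential is the scalar sum of each charge's contribution, V = Σ kqᵢ/rᵢ.
Distances from the field point to each charge: r₁ = 2.39 m, r₂ = 0.589 m, r₃ = 2.38 m.
V = k[(7.69×10⁻⁹)/(2.39) + (2.28×10⁻⁹)/(0.589) + (-8.66×10⁻⁹)/(2.38)] = 31.0 V.

31.0 V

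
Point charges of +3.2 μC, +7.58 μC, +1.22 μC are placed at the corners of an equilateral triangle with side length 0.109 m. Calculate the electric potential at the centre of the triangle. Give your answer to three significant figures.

Electric potential is a scalar, so the contributions from each charge add algebraically: V = Σ kqᵢ/rᵢ.
The distance from each vertex to the centroid is a/√3 = 0.0629 m.
V = k[(3.20×10⁻⁶)/(0.0629) + (7.58×10⁻⁶)/(0.0629) + (1.22×10⁻⁶)/(0.0629)] = 1.71×10⁶ V.

1.71×10⁶ V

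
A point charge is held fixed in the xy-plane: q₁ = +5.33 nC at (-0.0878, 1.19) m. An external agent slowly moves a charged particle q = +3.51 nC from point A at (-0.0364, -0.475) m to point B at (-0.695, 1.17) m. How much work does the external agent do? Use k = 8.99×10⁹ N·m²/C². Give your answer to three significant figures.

1.76×10⁻⁷ J

For quasistatic motion the external work equals the change in potential energy: W_ext = qΔV = q(V_B − V_A).
At A: distance to the source charge is 1.67 m; V_A = kq₁/r = 28.8 V.
At B: distance to the source charge is 0.608 m; V_B = kq₁/r = 78.9 V.
ΔV = V_B − V_A = 50.1 V.
W_ext = qΔV = (3.51×10⁻⁹ C)(50.1 V) = 1.76×10⁻⁷ J.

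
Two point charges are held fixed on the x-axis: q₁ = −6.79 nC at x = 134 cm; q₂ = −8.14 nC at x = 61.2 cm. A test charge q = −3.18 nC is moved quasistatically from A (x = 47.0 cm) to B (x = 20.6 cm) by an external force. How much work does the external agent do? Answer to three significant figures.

For quasistatic motion the external work equals the change in potential energy: W_ext = qΔV = q(V_B − V_A).
At A: distances to the source charges are 0.870 m, 0.142 m; V_A = Σ kqᵢ/rᵢ = -586 V.
At B: distances to the source charges are 1.13 m, 0.406 m; V_B = Σ kqᵢ/rᵢ = -234 V.
ΔV = V_B − V_A = 351 V.
W_ext = qΔV = (-3.18×10⁻⁹ C)(351 V) = -1.12×10⁻⁶ J.

-1.12×10⁻⁶ J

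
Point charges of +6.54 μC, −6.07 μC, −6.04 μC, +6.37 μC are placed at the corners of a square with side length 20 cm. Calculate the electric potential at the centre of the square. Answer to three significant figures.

The total potential is the scalar sum of each charge's contribution, V = Σ kqᵢ/rᵢ.
The distance from each corner to the centre is a√2/2 = 0.141 m.
V = k[(6.54×10⁻⁶)/(0.141) + (-6.07×10⁻⁶)/(0.141) + (-6.04×10⁻⁶)/(0.141) + (6.37×10⁻⁶)/(0.141)] = 5.09×10⁴ V.

5.09×10⁴ V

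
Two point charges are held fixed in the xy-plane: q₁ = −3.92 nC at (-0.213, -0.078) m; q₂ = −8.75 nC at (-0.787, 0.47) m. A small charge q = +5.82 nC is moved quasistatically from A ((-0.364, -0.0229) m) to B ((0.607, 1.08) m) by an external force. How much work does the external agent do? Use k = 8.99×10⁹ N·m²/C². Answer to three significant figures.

1.54×10⁻⁶ J

For quasistatic motion the external work equals the change in potential energy: W_ext = qΔV = q(V_B − V_A).
At A: distances to the source charges are 0.161 m, 0.650 m; V_A = Σ kqᵢ/rᵢ = -340 V.
At B: distances to the source charges are 1.42 m, 1.52 m; V_B = Σ kqᵢ/rᵢ = -76.5 V.
ΔV = V_B − V_A = 264 V.
W_ext = qΔV = (5.82×10⁻⁹ C)(264 V) = 1.54×10⁻⁶ J.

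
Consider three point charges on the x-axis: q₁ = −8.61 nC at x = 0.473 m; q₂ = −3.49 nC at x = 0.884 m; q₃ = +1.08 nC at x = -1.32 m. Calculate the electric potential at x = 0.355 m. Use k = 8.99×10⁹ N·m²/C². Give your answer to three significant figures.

The total potential is the scalar sum of each charge's contribution, V = Σ kqᵢ/rᵢ.
Distances from the field point to each charge: r₁ = 0.118 m, r₂ = 0.529 m, r₃ = 1.68 m.
V = k[(-8.61×10⁻⁹)/(0.118) + (-3.49×10⁻⁹)/(0.529) + (1.08×10⁻⁹)/(1.68)] = -709 V.

-709 V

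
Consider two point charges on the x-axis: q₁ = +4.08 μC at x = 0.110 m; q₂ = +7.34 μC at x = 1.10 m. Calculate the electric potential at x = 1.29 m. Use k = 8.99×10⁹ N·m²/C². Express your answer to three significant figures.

The total potential is the scalar sum of each charge's contribution, V = Σ kqᵢ/rᵢ.
Distances from the field point to each charge: r₁ = 1.18 m, r₂ = 0.190 m.
V = k[(4.08×10⁻⁶)/(1.18) + (7.34×10⁻⁶)/(0.190)] = 3.78×10⁵ V.

3.78×10⁵ V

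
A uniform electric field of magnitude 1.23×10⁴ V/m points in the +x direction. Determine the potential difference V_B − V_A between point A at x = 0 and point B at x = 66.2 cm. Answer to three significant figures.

-8140 V

In a uniform field, potential decreases in the direction of E: V_B − V_A = −E·Δx.
V_B − V_A = −(1.23×10⁴ V/m)(0.662 m) = -8140 V.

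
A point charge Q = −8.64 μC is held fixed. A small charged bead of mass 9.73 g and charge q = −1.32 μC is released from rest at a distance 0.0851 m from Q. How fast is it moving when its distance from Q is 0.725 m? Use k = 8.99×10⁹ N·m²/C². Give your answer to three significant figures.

14.8 m/s

Only the electrostatic force acts, so mechanical energy is conserved: ½mv² = U₁ − U₂ = kQq(1/r₁ − 1/r₂).
U₁ − U₂ = (8.99×10⁹ N·m²/C²)(-8.64×10⁻⁶ C)(-1.32×10⁻⁶ C)(1/0.0851 − 1/0.725) = 1.06 J.
v = √(2·1.06/9.73×10⁻³) = 14.8 m/s.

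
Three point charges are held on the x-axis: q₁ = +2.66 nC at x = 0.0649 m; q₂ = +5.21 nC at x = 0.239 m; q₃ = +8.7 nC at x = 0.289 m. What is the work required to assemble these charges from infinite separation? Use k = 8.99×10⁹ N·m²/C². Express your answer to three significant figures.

The assembly work is the sum of pairwise potential energies, U = Σ_{i<j} kqᵢqⱼ/rᵢⱼ.
Pair separations: r₁₂ = 0.174 m, r₁₃ = 0.224 m, r₂₃ = 0.0500 m.
U = (7.16×10⁻⁷) + (9.28×10⁻⁷) + (8.15×10⁻⁶) = 9.79×10⁻⁶ J.

9.79×10⁻⁶ J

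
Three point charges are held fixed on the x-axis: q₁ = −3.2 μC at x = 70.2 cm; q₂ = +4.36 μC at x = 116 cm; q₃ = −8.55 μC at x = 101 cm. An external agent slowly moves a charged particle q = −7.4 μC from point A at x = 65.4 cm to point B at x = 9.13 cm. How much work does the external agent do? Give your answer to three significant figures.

-4.76 J

For quasistatic motion the external work equals the change in potential energy: W_ext = qΔV = q(V_B − V_A).
At A: distances to the source charges are 0.0480 m, 0.506 m, 0.356 m; V_A = Σ kqᵢ/rᵢ = -7.38×10⁵ V.
At B: distances to the source charges are 0.611 m, 1.07 m, 0.919 m; V_B = Σ kqᵢ/rᵢ = -9.41×10⁴ V.
ΔV = V_B − V_A = 6.44×10⁵ V.
W_ext = qΔV = (-7.40×10⁻⁶ C)(6.44×10⁵ V) = -4.76 J.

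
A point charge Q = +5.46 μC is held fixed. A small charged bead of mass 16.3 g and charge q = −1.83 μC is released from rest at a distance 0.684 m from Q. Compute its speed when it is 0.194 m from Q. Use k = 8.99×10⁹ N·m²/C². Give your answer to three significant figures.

6.38 m/s

Only the electrostatic force acts, so mechanical energy is conserved: ½mv² = U₁ − U₂ = kQq(1/r₁ − 1/r₂).
U₁ − U₂ = (8.99×10⁹ N·m²/C²)(5.46×10⁻⁶ C)(-1.83×10⁻⁶ C)(1/0.684 − 1/0.194) = 0.332 J.
v = √(2·0.332/0.0163) = 6.38 m/s.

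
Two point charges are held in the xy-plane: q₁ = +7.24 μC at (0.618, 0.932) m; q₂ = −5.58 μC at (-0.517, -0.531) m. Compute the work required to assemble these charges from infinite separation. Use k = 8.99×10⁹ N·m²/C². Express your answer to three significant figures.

The assembly work is the sum of pairwise potential energies, U = Σ_{i<j} kqᵢqⱼ/rᵢⱼ.
Pair separations: r₁₂ = 1.85 m.
U = (-0.196) = -0.196 J.

-0.196 J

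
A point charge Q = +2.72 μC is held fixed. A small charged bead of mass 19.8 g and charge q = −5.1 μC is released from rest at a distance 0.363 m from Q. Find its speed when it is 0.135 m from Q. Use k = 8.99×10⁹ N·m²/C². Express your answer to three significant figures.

7.66 m/s

Only the electrostatic force acts, so mechanical energy is conserved: ½mv² = U₁ − U₂ = kQq(1/r₁ − 1/r₂).
U₁ − U₂ = (8.99×10⁹ N·m²/C²)(2.72×10⁻⁶ C)(-5.10×10⁻⁶ C)(1/0.363 − 1/0.135) = 0.580 J.
v = √(2·0.580/0.0198) = 7.66 m/s.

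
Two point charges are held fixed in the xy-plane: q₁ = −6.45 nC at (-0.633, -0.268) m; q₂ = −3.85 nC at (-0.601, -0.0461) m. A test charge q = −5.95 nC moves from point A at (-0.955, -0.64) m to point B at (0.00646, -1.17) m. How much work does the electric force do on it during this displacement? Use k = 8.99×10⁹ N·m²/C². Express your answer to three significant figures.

5.26×10⁻⁷ J

The work done by the electric force is W_field = −ΔU = −q(V_B − V_A) = q(V_A − V_B).
At A: distances to the source charges are 0.492 m, 0.691 m; V_A = Σ kqᵢ/rᵢ = -168 V.
At B: distances to the source charges are 1.11 m, 1.28 m; V_B = Σ kqᵢ/rᵢ = -79.5 V.
ΔV = V_B − V_A = 88.4 V.
W_field = −qΔV = −(-5.95×10⁻⁹ C)(88.4 V) = 5.26×10⁻⁷ J.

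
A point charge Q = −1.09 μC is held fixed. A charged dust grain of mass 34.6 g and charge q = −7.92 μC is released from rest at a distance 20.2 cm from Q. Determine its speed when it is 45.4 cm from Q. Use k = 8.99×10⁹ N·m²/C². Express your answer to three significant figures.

3.51 m/s

Only the electrostatic force acts, so mechanical energy is conserved: ½mv² = U₁ − U₂ = kQq(1/r₁ − 1/r₂).
U₁ − U₂ = (8.99×10⁹ N·m²/C²)(-1.09×10⁻⁶ C)(-7.92×10⁻⁶ C)(1/0.202 − 1/0.454) = 0.213 J.
v = √(2·0.213/0.0346) = 3.51 m/s.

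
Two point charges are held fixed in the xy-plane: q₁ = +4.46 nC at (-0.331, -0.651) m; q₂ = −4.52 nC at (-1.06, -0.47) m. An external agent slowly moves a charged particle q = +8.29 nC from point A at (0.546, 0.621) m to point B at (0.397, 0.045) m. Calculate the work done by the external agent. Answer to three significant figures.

7.04×10⁻⁸ J

For quasistatic motion the external work equals the change in potential energy: W_ext = qΔV = q(V_B − V_A).
At A: distances to the source charges are 1.55 m, 1.94 m; V_A = Σ kqᵢ/rᵢ = 5.02 V.
At B: distances to the source charges are 1.01 m, 1.55 m; V_B = Σ kqᵢ/rᵢ = 13.5 V.
ΔV = V_B − V_A = 8.49 V.
W_ext = qΔV = (8.29×10⁻⁹ C)(8.49 V) = 7.04×10⁻⁸ J.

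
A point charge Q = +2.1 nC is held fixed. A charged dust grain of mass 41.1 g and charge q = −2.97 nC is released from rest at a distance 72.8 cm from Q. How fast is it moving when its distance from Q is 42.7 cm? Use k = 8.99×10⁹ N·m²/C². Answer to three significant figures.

Only the electrostatic force acts, so mechanical energy is conserved: ½mv² = U₁ − U₂ = kQq(1/r₁ − 1/r₂).
U₁ − U₂ = (8.99×10⁹ N·m²/C²)(2.10×10⁻⁹ C)(-2.97×10⁻⁹ C)(1/0.728 − 1/0.427) = 5.43×10⁻⁸ J.
v = √(2·5.43×10⁻⁸/0.0411) = 1.63×10⁻³ m/s.

1.63×10⁻³ m/s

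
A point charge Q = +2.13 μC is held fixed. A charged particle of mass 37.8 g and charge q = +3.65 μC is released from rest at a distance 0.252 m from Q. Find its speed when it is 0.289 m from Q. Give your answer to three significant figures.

1.37 m/s

Only the electrostatic force acts, so mechanical energy is conserved: ½mv² = U₁ − U₂ = kQq(1/r₁ − 1/r₂).
U₁ − U₂ = (8.99×10⁹ N·m²/C²)(2.13×10⁻⁶ C)(3.65×10⁻⁶ C)(1/0.252 − 1/0.289) = 0.0355 J.
v = √(2·0.0355/0.0378) = 1.37 m/s.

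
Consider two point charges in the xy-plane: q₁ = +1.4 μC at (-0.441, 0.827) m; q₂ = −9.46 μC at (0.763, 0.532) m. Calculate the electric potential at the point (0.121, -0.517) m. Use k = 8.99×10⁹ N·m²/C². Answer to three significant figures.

-6.05×10⁴ V

The total potential is the scalar sum of each charge's contribution, V = Σ kqᵢ/rᵢ.
Distances from the field point to each charge: r₁ = 1.46 m, r₂ = 1.23 m.
V = k[(1.40×10⁻⁶)/(1.46) + (-9.46×10⁻⁶)/(1.23)] = -6.05×10⁴ V.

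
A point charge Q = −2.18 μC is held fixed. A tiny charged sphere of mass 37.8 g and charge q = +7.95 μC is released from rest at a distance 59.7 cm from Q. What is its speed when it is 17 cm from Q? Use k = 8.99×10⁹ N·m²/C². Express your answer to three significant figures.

5.89 m/s

Only the electrostatic force acts, so mechanical energy is conserved: ½mv² = U₁ − U₂ = kQq(1/r₁ − 1/r₂).
U₁ − U₂ = (8.99×10⁹ N·m²/C²)(-2.18×10⁻⁶ C)(7.95×10⁻⁶ C)(1/0.597 − 1/0.170) = 0.656 J.
v = √(2·0.656/0.0378) = 5.89 m/s.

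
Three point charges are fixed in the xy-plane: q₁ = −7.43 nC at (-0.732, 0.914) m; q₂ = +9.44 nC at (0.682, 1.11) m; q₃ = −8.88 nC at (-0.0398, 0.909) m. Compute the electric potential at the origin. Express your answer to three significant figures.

Electric potential is a scalar, so the contributions from each charge add algebraically: V = Σ kqᵢ/rᵢ.
Distances from the field point to each charge: r₁ = 1.17 m, r₂ = 1.30 m, r₃ = 0.910 m.
V = k[(-7.43×10⁻⁹)/(1.17) + (9.44×10⁻⁹)/(1.30) + (-8.88×10⁻⁹)/(0.910)] = -79.6 V.

-79.6 V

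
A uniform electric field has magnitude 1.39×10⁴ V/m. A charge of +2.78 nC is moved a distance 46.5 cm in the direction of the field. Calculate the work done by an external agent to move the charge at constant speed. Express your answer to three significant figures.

-1.80×10⁻⁵ J

The potential change for a displacement 46.5 cm in the direction of the field is ΔV = −Ed = -6460 V.
W_ext = qΔV = -1.80×10⁻⁵ J.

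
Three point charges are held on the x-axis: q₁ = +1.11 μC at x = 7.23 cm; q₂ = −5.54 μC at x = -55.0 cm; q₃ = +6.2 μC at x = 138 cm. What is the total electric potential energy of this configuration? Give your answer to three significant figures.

-0.202 J

The work to assemble the configuration equals its total potential energy, U = Σ kqᵢqⱼ/rᵢⱼ over all pairs.
Pair separations: r₁₂ = 0.622 m, r₁₃ = 1.31 m, r₂₃ = 1.93 m.
U = (-0.0888) + (0.0473) + (-0.160) = -0.202 J.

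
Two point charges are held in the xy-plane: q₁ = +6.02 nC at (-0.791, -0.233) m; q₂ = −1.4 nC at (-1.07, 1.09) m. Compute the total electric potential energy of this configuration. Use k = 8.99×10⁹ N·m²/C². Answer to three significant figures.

The work to assemble the configuration equals its total potential energy, U = Σ kqᵢqⱼ/rᵢⱼ over all pairs.
Pair separations: r₁₂ = 1.35 m.
U = (-5.60×10⁻⁸) = -5.60×10⁻⁸ J.

-5.60×10⁻⁸ J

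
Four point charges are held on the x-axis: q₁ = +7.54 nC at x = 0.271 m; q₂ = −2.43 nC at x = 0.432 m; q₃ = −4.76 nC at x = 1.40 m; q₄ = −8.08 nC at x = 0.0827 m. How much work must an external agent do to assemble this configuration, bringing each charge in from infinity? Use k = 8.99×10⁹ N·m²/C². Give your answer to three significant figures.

The work to assemble the configuration equals its total potential energy, U = Σ kqᵢqⱼ/rᵢⱼ over all pairs.
Pair separations: r₁₂ = 0.161 m, r₁₃ = 1.13 m, r₁₄ = 0.188 m, r₂₃ = 0.968 m, r₂₄ = 0.349 m, r₃₄ = 1.32 m.
Summing all 6 pair terms gives U = -3.34×10⁻⁶ J.

-3.34×10⁻⁶ J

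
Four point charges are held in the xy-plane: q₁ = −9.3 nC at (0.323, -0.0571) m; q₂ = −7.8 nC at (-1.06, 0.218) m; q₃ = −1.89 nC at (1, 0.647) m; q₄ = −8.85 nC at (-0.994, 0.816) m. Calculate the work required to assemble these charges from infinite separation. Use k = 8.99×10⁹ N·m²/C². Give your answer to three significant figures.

The assembly work is the sum of pairwise potential energies, U = Σ_{i<j} kqᵢqⱼ/rᵢⱼ.
Pair separations: r₁₂ = 1.41 m, r₁₃ = 0.977 m, r₁₄ = 1.58 m, r₂₃ = 2.10 m, r₂₄ = 0.602 m, r₃₄ = 2.00 m.
Summing all 6 pair terms gives U = 2.26×10⁻⁶ J.

2.26×10⁻⁶ J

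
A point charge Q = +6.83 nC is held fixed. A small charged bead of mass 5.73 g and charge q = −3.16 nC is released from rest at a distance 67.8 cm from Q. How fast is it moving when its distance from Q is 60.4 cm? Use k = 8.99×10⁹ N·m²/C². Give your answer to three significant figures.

Only the electrostatic force acts, so mechanical energy is conserved: ½mv² = U₁ − U₂ = kQq(1/r₁ − 1/r₂).
U₁ − U₂ = (8.99×10⁹ N·m²/C²)(6.83×10⁻⁹ C)(-3.16×10⁻⁹ C)(1/0.678 − 1/0.604) = 3.51×10⁻⁸ J.
v = √(2·3.51×10⁻⁸/5.73×10⁻³) = 3.50×10⁻³ m/s.

3.50×10⁻³ m/s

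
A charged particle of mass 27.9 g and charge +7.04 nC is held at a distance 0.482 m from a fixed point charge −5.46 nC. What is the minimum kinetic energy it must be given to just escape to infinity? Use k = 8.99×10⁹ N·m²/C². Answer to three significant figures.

7.17×10⁻⁷ J

To just escape, total mechanical energy must reach zero at infinity: ½mv²_min + U = 0, so ½mv²_min = −U = |kQq|/r.
|U| = |kQq|/r = (8.99×10⁹ N·m²/C²)(5.46×10⁻⁹)(7.04×10⁻⁹)/(0.482) = 7.17×10⁻⁷ J.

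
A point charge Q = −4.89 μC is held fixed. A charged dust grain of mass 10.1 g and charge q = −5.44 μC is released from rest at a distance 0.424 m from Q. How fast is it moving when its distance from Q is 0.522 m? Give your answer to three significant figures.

Only the electrostatic force acts, so mechanical energy is conserved: ½mv² = U₁ − U₂ = kQq(1/r₁ − 1/r₂).
U₁ − U₂ = (8.99×10⁹ N·m²/C²)(-4.89×10⁻⁶ C)(-5.44×10⁻⁶ C)(1/0.424 − 1/0.522) = 0.106 J.
v = √(2·0.106/0.0101) = 4.58 m/s.

4.58 m/s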